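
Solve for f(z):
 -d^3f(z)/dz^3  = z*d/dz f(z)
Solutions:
 f(z) = C1 + Integral(C2*airyai(-z) + C3*airybi(-z), z)


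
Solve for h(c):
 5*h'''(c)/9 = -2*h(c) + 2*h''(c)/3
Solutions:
 h(c) = C1*exp(c*(4/(15*sqrt(209) + 217)^(1/3) + 4 + (15*sqrt(209) + 217)^(1/3))/10)*sin(sqrt(3)*c*(-(15*sqrt(209) + 217)^(1/3) + 4/(15*sqrt(209) + 217)^(1/3))/10) + C2*exp(c*(4/(15*sqrt(209) + 217)^(1/3) + 4 + (15*sqrt(209) + 217)^(1/3))/10)*cos(sqrt(3)*c*(-(15*sqrt(209) + 217)^(1/3) + 4/(15*sqrt(209) + 217)^(1/3))/10) + C3*exp(c*(-(15*sqrt(209) + 217)^(1/3) - 4/(15*sqrt(209) + 217)^(1/3) + 2)/5)


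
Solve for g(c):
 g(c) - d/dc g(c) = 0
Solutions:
 g(c) = C1*exp(c)


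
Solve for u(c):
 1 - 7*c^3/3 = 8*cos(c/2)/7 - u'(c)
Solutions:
 u(c) = C1 + 7*c^4/12 - c + 16*sin(c/2)/7


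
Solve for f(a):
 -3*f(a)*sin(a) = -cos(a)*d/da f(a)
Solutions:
 f(a) = C1/cos(a)^3


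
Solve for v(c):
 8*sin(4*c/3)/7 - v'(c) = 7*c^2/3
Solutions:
 v(c) = C1 - 7*c^3/9 - 6*cos(4*c/3)/7


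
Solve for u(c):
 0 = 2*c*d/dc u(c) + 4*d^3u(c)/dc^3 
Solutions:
 u(c) = C1 + Integral(C2*airyai(-2^(2/3)*c/2) + C3*airybi(-2^(2/3)*c/2), c)


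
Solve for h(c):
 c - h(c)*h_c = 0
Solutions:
 h(c) = -sqrt(C1 + c^2)
 h(c) = sqrt(C1 + c^2)


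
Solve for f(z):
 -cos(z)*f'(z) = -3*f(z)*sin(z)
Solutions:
 f(z) = C1/cos(z)^3


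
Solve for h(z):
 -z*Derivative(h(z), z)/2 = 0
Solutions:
 h(z) = C1


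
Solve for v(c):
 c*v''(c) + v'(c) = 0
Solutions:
 v(c) = C1 + C2*log(c)


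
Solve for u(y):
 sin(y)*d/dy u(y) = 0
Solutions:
 u(y) = C1


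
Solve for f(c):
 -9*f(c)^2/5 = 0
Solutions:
 f(c) = 0


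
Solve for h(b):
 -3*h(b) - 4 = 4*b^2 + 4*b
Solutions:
 h(b) = -4*b^2/3 - 4*b/3 - 4/3


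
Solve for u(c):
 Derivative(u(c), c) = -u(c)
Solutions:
 u(c) = C1*exp(-c)


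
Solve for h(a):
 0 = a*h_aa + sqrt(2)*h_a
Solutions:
 h(a) = C1 + C2*a^(1 - sqrt(2))


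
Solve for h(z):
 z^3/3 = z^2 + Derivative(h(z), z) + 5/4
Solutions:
 h(z) = C1 + z^4/12 - z^3/3 - 5*z/4


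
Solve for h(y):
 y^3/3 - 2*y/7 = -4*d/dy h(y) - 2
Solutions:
 h(y) = C1 - y^4/48 + y^2/28 - y/2


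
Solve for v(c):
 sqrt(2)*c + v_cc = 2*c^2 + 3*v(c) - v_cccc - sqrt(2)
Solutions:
 v(c) = C1*exp(-sqrt(2)*c*sqrt(-1 + sqrt(13))/2) + C2*exp(sqrt(2)*c*sqrt(-1 + sqrt(13))/2) + C3*sin(sqrt(2)*c*sqrt(1 + sqrt(13))/2) + C4*cos(sqrt(2)*c*sqrt(1 + sqrt(13))/2) - 2*c^2/3 + sqrt(2)*c/3 - 4/9 + sqrt(2)/3


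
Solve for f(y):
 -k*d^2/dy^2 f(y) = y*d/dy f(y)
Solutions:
 f(y) = C1 + C2*sqrt(k)*erf(sqrt(2)*y*sqrt(1/k)/2)


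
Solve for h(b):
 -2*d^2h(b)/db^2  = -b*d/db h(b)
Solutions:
 h(b) = C1 + C2*erfi(b/2)


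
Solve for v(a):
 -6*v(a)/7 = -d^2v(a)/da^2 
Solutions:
 v(a) = C1*exp(-sqrt(42)*a/7) + C2*exp(sqrt(42)*a/7)


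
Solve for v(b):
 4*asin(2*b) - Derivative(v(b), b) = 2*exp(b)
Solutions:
 v(b) = C1 + 4*b*asin(2*b) + 2*sqrt(1 - 4*b^2) - 2*exp(b)


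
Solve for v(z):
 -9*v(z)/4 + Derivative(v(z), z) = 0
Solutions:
 v(z) = C1*exp(9*z/4)


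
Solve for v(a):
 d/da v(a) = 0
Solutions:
 v(a) = C1


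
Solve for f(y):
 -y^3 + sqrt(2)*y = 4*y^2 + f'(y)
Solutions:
 f(y) = C1 - y^4/4 - 4*y^3/3 + sqrt(2)*y^2/2


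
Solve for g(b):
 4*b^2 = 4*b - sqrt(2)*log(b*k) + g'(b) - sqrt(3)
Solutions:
 g(b) = C1 + 4*b^3/3 - 2*b^2 + sqrt(2)*b*log(b*k) + b*(-sqrt(2) + sqrt(3))


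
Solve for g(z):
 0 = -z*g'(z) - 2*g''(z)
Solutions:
 g(z) = C1 + C2*erf(z/2)


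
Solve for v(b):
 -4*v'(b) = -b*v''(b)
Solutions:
 v(b) = C1 + C2*b^5


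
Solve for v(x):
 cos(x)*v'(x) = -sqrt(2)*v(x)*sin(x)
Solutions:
 v(x) = C1*cos(x)^(sqrt(2))


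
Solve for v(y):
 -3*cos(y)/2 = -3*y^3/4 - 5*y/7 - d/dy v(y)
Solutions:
 v(y) = C1 - 3*y^4/16 - 5*y^2/14 + 3*sin(y)/2


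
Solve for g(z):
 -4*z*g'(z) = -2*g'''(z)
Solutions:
 g(z) = C1 + Integral(C2*airyai(2^(1/3)*z) + C3*airybi(2^(1/3)*z), z)


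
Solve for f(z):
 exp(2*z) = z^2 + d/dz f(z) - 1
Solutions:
 f(z) = C1 - z^3/3 + z + exp(2*z)/2


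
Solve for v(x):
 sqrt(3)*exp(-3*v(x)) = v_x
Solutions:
 v(x) = log(C1 + 3*sqrt(3)*x)/3
 v(x) = log((-3^(1/3) - 3^(5/6)*I)*(C1 + sqrt(3)*x)^(1/3)/2)
 v(x) = log((-3^(1/3) + 3^(5/6)*I)*(C1 + sqrt(3)*x)^(1/3)/2)


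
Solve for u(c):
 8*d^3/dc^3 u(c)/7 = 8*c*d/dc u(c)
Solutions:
 u(c) = C1 + Integral(C2*airyai(7^(1/3)*c) + C3*airybi(7^(1/3)*c), c)


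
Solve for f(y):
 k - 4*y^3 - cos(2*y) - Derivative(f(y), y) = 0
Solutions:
 f(y) = C1 + k*y - y^4 - sin(2*y)/2


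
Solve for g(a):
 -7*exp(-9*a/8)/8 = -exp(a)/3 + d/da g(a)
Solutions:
 g(a) = C1 + exp(a)/3 + 7*exp(-9*a/8)/9


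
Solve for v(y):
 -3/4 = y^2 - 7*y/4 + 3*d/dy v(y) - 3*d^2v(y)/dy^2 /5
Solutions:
 v(y) = C1 + C2*exp(5*y) - y^3/9 + 9*y^2/40 - 4*y/25


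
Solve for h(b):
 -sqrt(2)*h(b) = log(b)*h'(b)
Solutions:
 h(b) = C1*exp(-sqrt(2)*li(b))


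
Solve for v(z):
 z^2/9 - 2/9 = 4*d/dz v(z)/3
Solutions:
 v(z) = C1 + z^3/36 - z/6


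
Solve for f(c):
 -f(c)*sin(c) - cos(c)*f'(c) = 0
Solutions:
 f(c) = C1*cos(c)


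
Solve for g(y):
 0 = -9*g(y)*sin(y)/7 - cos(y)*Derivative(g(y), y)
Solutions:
 g(y) = C1*cos(y)^(9/7)


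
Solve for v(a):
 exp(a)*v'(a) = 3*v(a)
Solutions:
 v(a) = C1*exp(-3*exp(-a))


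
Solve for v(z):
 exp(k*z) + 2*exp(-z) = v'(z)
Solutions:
 v(z) = C1 - 2*exp(-z) + exp(k*z)/k


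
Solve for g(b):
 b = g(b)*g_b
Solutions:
 g(b) = -sqrt(C1 + b^2)
 g(b) = sqrt(C1 + b^2)


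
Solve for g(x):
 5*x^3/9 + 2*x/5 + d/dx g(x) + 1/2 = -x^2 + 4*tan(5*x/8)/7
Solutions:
 g(x) = C1 - 5*x^4/36 - x^3/3 - x^2/5 - x/2 - 32*log(cos(5*x/8))/35


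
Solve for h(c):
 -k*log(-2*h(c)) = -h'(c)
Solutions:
 Integral(1/(log(-_y) + log(2)), (_y, h(c))) = C1 + c*k


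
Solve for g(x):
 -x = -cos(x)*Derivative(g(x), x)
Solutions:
 g(x) = C1 + Integral(x/cos(x), x)


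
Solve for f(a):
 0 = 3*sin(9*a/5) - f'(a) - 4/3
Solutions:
 f(a) = C1 - 4*a/3 - 5*cos(9*a/5)/3


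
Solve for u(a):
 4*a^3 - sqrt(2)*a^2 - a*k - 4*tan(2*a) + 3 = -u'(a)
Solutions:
 u(a) = C1 - a^4 + sqrt(2)*a^3/3 + a^2*k/2 - 3*a - 2*log(cos(2*a))


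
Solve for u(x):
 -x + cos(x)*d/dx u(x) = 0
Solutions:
 u(x) = C1 + Integral(x/cos(x), x)


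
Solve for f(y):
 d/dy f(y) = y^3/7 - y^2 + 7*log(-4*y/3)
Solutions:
 f(y) = C1 + y^4/28 - y^3/3 + 7*y*log(-y) + 7*y*(-log(3) - 1 + 2*log(2))


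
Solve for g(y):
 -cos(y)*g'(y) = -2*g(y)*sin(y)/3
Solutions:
 g(y) = C1/cos(y)^(2/3)


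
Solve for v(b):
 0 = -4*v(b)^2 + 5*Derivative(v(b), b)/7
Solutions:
 v(b) = -5/(C1 + 28*b)


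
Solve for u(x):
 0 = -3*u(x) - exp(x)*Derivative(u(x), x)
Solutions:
 u(x) = C1*exp(3*exp(-x))


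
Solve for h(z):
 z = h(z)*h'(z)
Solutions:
 h(z) = -sqrt(C1 + z^2)
 h(z) = sqrt(C1 + z^2)


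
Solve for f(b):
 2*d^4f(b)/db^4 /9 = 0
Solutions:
 f(b) = C1 + C2*b + C3*b^2 + C4*b^3


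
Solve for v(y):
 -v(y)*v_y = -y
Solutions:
 v(y) = -sqrt(C1 + y^2)
 v(y) = sqrt(C1 + y^2)


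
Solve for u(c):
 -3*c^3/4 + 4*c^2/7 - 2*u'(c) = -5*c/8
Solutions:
 u(c) = C1 - 3*c^4/32 + 2*c^3/21 + 5*c^2/32


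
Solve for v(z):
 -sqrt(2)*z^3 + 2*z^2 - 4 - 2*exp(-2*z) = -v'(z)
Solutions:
 v(z) = C1 + sqrt(2)*z^4/4 - 2*z^3/3 + 4*z - exp(-2*z)


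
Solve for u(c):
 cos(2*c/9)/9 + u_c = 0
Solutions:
 u(c) = C1 - sin(2*c/9)/2


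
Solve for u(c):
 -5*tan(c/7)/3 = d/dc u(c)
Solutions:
 u(c) = C1 + 35*log(cos(c/7))/3


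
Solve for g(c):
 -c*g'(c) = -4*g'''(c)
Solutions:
 g(c) = C1 + Integral(C2*airyai(2^(1/3)*c/2) + C3*airybi(2^(1/3)*c/2), c)


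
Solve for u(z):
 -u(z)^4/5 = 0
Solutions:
 u(z) = 0


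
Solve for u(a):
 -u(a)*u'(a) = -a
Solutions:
 u(a) = -sqrt(C1 + a^2)
 u(a) = sqrt(C1 + a^2)


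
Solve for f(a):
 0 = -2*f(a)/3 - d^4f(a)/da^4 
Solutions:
 f(a) = (C1*sin(6^(3/4)*a/6) + C2*cos(6^(3/4)*a/6))*exp(-6^(3/4)*a/6) + (C3*sin(6^(3/4)*a/6) + C4*cos(6^(3/4)*a/6))*exp(6^(3/4)*a/6)


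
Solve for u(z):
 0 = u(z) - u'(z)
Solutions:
 u(z) = C1*exp(z)


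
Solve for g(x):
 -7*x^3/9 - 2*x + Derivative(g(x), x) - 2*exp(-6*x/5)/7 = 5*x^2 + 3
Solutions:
 g(x) = C1 + 7*x^4/36 + 5*x^3/3 + x^2 + 3*x - 5*exp(-6*x/5)/21


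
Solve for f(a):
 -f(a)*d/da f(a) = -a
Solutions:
 f(a) = -sqrt(C1 + a^2)
 f(a) = sqrt(C1 + a^2)


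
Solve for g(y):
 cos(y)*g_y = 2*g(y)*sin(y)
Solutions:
 g(y) = C1/cos(y)^2


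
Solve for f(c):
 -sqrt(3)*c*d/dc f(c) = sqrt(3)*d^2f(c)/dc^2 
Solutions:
 f(c) = C1 + C2*erf(sqrt(2)*c/2)


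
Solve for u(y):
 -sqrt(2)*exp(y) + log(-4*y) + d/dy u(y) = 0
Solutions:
 u(y) = C1 - y*log(-y) + y*(1 - 2*log(2)) + sqrt(2)*exp(y)


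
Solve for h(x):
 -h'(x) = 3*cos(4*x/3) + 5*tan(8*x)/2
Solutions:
 h(x) = C1 + 5*log(cos(8*x))/16 - 9*sin(4*x/3)/4


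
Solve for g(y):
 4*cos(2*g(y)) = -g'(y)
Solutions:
 g(y) = -asin((C1 + exp(16*y))/(C1 - exp(16*y)))/2 + pi/2
 g(y) = asin((C1 + exp(16*y))/(C1 - exp(16*y)))/2


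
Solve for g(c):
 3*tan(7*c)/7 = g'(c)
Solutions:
 g(c) = C1 - 3*log(cos(7*c))/49


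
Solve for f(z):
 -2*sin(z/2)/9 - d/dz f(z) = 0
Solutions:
 f(z) = C1 + 4*cos(z/2)/9


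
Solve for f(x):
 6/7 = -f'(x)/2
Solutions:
 f(x) = C1 - 12*x/7


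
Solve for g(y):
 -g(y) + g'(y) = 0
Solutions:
 g(y) = C1*exp(y)


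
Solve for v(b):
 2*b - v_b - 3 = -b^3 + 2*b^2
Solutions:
 v(b) = C1 + b^4/4 - 2*b^3/3 + b^2 - 3*b


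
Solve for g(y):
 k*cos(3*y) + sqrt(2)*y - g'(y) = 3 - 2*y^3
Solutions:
 g(y) = C1 + k*sin(3*y)/3 + y^4/2 + sqrt(2)*y^2/2 - 3*y


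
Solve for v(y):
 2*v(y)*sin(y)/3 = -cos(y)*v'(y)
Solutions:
 v(y) = C1*cos(y)^(2/3)


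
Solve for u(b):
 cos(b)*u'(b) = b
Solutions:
 u(b) = C1 + Integral(b/cos(b), b)


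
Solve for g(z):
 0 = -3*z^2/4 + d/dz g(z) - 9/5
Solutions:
 g(z) = C1 + z^3/4 + 9*z/5


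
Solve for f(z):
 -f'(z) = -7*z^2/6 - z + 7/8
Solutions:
 f(z) = C1 + 7*z^3/18 + z^2/2 - 7*z/8


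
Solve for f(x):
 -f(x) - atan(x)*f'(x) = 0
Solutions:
 f(x) = C1*exp(-Integral(1/atan(x), x))


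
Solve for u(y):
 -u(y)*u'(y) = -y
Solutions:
 u(y) = -sqrt(C1 + y^2)
 u(y) = sqrt(C1 + y^2)


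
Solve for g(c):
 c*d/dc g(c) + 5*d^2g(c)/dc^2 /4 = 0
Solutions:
 g(c) = C1 + C2*erf(sqrt(10)*c/5)


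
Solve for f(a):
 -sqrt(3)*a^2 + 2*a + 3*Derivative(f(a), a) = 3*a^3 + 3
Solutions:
 f(a) = C1 + a^4/4 + sqrt(3)*a^3/9 - a^2/3 + a


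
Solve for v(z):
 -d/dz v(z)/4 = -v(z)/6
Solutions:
 v(z) = C1*exp(2*z/3)


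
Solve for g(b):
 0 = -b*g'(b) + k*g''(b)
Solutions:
 g(b) = C1 + C2*erf(sqrt(2)*b*sqrt(-1/k)/2)/sqrt(-1/k)


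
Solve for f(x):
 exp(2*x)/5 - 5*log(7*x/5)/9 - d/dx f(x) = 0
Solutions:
 f(x) = C1 - 5*x*log(x)/9 + 5*x*(-log(7) + 1 + log(5))/9 + exp(2*x)/10


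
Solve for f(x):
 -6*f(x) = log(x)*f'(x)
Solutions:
 f(x) = C1*exp(-6*li(x))


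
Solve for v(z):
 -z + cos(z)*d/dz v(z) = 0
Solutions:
 v(z) = C1 + Integral(z/cos(z), z)


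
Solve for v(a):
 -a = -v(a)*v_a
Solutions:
 v(a) = -sqrt(C1 + a^2)
 v(a) = sqrt(C1 + a^2)


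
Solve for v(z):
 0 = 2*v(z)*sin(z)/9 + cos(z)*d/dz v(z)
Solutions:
 v(z) = C1*cos(z)^(2/9)


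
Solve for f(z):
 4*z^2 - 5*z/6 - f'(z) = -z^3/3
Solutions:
 f(z) = C1 + z^4/12 + 4*z^3/3 - 5*z^2/12


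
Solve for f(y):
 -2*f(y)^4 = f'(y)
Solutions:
 f(y) = (-3^(2/3) - 3*3^(1/6)*I)*(1/(C1 + 2*y))^(1/3)/6
 f(y) = (-3^(2/3) + 3*3^(1/6)*I)*(1/(C1 + 2*y))^(1/3)/6
 f(y) = (1/(C1 + 6*y))^(1/3)


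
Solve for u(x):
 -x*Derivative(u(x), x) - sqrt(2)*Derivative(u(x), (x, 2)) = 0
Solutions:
 u(x) = C1 + C2*erf(2^(1/4)*x/2)


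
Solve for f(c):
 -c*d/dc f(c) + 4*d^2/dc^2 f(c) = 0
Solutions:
 f(c) = C1 + C2*erfi(sqrt(2)*c/4)


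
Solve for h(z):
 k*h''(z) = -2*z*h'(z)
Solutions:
 h(z) = C1 + C2*sqrt(k)*erf(z*sqrt(1/k))


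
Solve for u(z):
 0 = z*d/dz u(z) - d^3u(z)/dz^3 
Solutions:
 u(z) = C1 + Integral(C2*airyai(z) + C3*airybi(z), z)


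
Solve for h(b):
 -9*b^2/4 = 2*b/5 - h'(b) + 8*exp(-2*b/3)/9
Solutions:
 h(b) = C1 + 3*b^3/4 + b^2/5 - 4*exp(-2*b/3)/3


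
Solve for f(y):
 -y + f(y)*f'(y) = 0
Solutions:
 f(y) = -sqrt(C1 + y^2)
 f(y) = sqrt(C1 + y^2)


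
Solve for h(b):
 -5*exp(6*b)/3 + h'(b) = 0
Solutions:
 h(b) = C1 + 5*exp(6*b)/18


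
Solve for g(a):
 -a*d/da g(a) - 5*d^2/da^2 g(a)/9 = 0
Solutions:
 g(a) = C1 + C2*erf(3*sqrt(10)*a/10)


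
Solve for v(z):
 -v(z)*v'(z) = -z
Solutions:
 v(z) = -sqrt(C1 + z^2)
 v(z) = sqrt(C1 + z^2)


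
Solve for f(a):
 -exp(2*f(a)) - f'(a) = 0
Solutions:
 f(a) = log(-sqrt(-1/(C1 - a))) - log(2)/2
 f(a) = log(-1/(C1 - a))/2 - log(2)/2


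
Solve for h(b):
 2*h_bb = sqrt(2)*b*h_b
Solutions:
 h(b) = C1 + C2*erfi(2^(1/4)*b/2)


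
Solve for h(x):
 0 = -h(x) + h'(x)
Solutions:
 h(x) = C1*exp(x)


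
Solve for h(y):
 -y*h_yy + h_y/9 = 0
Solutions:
 h(y) = C1 + C2*y^(10/9)


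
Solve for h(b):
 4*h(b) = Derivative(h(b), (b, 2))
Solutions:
 h(b) = C1*exp(-2*b) + C2*exp(2*b)


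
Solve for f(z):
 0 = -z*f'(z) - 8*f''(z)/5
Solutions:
 f(z) = C1 + C2*erf(sqrt(5)*z/4)


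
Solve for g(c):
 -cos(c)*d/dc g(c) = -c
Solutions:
 g(c) = C1 + Integral(c/cos(c), c)


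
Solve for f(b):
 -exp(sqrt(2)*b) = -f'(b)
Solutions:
 f(b) = C1 + sqrt(2)*exp(sqrt(2)*b)/2


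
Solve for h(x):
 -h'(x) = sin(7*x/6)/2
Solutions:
 h(x) = C1 + 3*cos(7*x/6)/7


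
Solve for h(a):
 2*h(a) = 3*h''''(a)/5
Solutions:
 h(a) = C1*exp(-10^(1/4)*3^(3/4)*a/3) + C2*exp(10^(1/4)*3^(3/4)*a/3) + C3*sin(10^(1/4)*3^(3/4)*a/3) + C4*cos(10^(1/4)*3^(3/4)*a/3)


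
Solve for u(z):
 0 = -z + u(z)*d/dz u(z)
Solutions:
 u(z) = -sqrt(C1 + z^2)
 u(z) = sqrt(C1 + z^2)


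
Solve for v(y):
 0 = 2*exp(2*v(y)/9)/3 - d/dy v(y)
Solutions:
 v(y) = 9*log(-sqrt(-1/(C1 + 2*y))) - 9*log(2) + 9*log(6)/2 + 9*log(3)
 v(y) = 9*log(-1/(C1 + 2*y))/2 - 9*log(2) + 9*log(6)/2 + 9*log(3)


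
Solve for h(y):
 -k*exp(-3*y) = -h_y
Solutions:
 h(y) = C1 - k*exp(-3*y)/3


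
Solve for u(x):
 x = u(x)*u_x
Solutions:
 u(x) = -sqrt(C1 + x^2)
 u(x) = sqrt(C1 + x^2)


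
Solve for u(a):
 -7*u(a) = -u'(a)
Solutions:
 u(a) = C1*exp(7*a)


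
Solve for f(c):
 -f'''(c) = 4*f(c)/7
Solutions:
 f(c) = C3*exp(-14^(2/3)*c/7) + (C1*sin(14^(2/3)*sqrt(3)*c/14) + C2*cos(14^(2/3)*sqrt(3)*c/14))*exp(14^(2/3)*c/14)


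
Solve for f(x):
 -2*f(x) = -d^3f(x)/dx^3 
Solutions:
 f(x) = C3*exp(2^(1/3)*x) + (C1*sin(2^(1/3)*sqrt(3)*x/2) + C2*cos(2^(1/3)*sqrt(3)*x/2))*exp(-2^(1/3)*x/2)


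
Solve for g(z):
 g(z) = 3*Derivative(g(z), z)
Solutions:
 g(z) = C1*exp(z/3)


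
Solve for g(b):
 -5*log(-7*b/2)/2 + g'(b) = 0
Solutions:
 g(b) = C1 + 5*b*log(-b)/2 + 5*b*(-1 - log(2) + log(7))/2


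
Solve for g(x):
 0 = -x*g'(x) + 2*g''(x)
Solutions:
 g(x) = C1 + C2*erfi(x/2)


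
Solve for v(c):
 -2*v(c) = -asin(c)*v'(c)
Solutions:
 v(c) = C1*exp(2*Integral(1/asin(c), c))


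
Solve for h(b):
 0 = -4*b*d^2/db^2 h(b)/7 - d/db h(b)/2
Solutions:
 h(b) = C1 + C2*b^(1/8)


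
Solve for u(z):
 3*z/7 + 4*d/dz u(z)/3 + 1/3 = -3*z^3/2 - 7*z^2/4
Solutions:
 u(z) = C1 - 9*z^4/32 - 7*z^3/16 - 9*z^2/56 - z/4


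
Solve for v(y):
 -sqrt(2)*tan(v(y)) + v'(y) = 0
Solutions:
 v(y) = pi - asin(C1*exp(sqrt(2)*y))
 v(y) = asin(C1*exp(sqrt(2)*y))


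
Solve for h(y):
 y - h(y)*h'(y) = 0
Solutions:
 h(y) = -sqrt(C1 + y^2)
 h(y) = sqrt(C1 + y^2)


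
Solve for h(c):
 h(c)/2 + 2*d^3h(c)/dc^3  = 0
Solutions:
 h(c) = C3*exp(-2^(1/3)*c/2) + (C1*sin(2^(1/3)*sqrt(3)*c/4) + C2*cos(2^(1/3)*sqrt(3)*c/4))*exp(2^(1/3)*c/4)


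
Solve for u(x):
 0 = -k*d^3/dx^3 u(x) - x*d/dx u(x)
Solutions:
 u(x) = C1 + Integral(C2*airyai(x*(-1/k)^(1/3)) + C3*airybi(x*(-1/k)^(1/3)), x)


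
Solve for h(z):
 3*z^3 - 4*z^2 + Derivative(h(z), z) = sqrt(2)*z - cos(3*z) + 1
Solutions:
 h(z) = C1 - 3*z^4/4 + 4*z^3/3 + sqrt(2)*z^2/2 + z - sin(3*z)/3


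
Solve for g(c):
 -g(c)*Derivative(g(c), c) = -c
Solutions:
 g(c) = -sqrt(C1 + c^2)
 g(c) = sqrt(C1 + c^2)


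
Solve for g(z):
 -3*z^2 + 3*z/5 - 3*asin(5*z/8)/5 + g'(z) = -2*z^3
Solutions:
 g(z) = C1 - z^4/2 + z^3 - 3*z^2/10 + 3*z*asin(5*z/8)/5 + 3*sqrt(64 - 25*z^2)/25


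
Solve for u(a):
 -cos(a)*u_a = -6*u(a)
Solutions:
 u(a) = C1*(sin(a)^3 + 3*sin(a)^2 + 3*sin(a) + 1)/(sin(a)^3 - 3*sin(a)^2 + 3*sin(a) - 1)


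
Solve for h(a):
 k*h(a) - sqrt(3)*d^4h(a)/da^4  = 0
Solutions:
 h(a) = C1*exp(-3^(7/8)*a*k^(1/4)/3) + C2*exp(3^(7/8)*a*k^(1/4)/3) + C3*exp(-3^(7/8)*I*a*k^(1/4)/3) + C4*exp(3^(7/8)*I*a*k^(1/4)/3)


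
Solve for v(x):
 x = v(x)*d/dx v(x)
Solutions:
 v(x) = -sqrt(C1 + x^2)
 v(x) = sqrt(C1 + x^2)


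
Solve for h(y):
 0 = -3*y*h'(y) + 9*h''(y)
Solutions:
 h(y) = C1 + C2*erfi(sqrt(6)*y/6)


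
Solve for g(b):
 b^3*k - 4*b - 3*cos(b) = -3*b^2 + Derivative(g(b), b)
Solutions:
 g(b) = C1 + b^4*k/4 + b^3 - 2*b^2 - 3*sin(b)


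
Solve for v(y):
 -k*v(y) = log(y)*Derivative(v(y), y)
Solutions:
 v(y) = C1*exp(-k*li(y))


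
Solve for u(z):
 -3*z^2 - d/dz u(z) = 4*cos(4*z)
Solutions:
 u(z) = C1 - z^3 - sin(4*z)


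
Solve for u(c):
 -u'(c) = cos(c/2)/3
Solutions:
 u(c) = C1 - 2*sin(c/2)/3


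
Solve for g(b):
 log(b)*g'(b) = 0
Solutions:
 g(b) = C1


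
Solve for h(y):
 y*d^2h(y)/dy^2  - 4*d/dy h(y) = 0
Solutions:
 h(y) = C1 + C2*y^5


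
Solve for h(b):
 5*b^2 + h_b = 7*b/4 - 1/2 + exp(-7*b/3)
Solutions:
 h(b) = C1 - 5*b^3/3 + 7*b^2/8 - b/2 - 3*exp(-7*b/3)/7


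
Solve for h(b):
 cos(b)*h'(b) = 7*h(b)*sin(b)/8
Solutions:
 h(b) = C1/cos(b)^(7/8)


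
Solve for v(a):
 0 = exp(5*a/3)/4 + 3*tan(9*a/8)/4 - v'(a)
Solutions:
 v(a) = C1 + 3*exp(5*a/3)/20 - 2*log(cos(9*a/8))/3


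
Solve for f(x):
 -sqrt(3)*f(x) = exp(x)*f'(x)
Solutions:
 f(x) = C1*exp(sqrt(3)*exp(-x))


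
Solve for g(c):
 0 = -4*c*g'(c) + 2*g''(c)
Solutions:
 g(c) = C1 + C2*erfi(c)


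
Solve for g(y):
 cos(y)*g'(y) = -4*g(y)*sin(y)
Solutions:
 g(y) = C1*cos(y)^4


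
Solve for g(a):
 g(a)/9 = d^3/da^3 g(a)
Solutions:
 g(a) = C3*exp(3^(1/3)*a/3) + (C1*sin(3^(5/6)*a/6) + C2*cos(3^(5/6)*a/6))*exp(-3^(1/3)*a/6)


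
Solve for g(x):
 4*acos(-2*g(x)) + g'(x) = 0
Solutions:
 Integral(1/acos(-2*_y), (_y, g(x))) = C1 - 4*x


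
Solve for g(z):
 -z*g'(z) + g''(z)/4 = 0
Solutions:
 g(z) = C1 + C2*erfi(sqrt(2)*z)


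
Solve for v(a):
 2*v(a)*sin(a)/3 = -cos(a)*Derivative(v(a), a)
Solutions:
 v(a) = C1*cos(a)^(2/3)


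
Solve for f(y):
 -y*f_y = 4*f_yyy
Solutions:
 f(y) = C1 + Integral(C2*airyai(-2^(1/3)*y/2) + C3*airybi(-2^(1/3)*y/2), y)


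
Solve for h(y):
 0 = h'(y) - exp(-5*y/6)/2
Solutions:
 h(y) = C1 - 3*exp(-5*y/6)/5


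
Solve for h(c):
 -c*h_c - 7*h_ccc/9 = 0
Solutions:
 h(c) = C1 + Integral(C2*airyai(-21^(2/3)*c/7) + C3*airybi(-21^(2/3)*c/7), c)


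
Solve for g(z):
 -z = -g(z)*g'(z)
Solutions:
 g(z) = -sqrt(C1 + z^2)
 g(z) = sqrt(C1 + z^2)


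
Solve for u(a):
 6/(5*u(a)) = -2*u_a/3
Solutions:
 u(a) = -sqrt(C1 - 90*a)/5
 u(a) = sqrt(C1 - 90*a)/5


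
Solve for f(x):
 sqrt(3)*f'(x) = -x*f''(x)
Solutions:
 f(x) = C1 + C2*x^(1 - sqrt(3))


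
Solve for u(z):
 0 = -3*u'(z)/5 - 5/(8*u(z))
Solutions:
 u(z) = -sqrt(C1 - 75*z)/6
 u(z) = sqrt(C1 - 75*z)/6


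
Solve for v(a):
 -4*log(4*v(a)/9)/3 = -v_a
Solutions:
 -3*Integral(1/(log(_y) - 2*log(3) + 2*log(2)), (_y, v(a)))/4 = C1 - a


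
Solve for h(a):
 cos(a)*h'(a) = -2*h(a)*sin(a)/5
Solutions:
 h(a) = C1*cos(a)^(2/5)


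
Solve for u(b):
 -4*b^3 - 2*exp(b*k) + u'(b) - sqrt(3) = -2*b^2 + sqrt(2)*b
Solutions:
 u(b) = C1 + b^4 - 2*b^3/3 + sqrt(2)*b^2/2 + sqrt(3)*b + 2*exp(b*k)/k


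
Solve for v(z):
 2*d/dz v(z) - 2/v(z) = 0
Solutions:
 v(z) = -sqrt(C1 + 2*z)
 v(z) = sqrt(C1 + 2*z)


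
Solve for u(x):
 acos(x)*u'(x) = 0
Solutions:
 u(x) = C1


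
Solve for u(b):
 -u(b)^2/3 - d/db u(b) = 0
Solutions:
 u(b) = 3/(C1 + b)


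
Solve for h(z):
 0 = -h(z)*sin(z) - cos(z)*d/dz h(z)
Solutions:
 h(z) = C1*cos(z)


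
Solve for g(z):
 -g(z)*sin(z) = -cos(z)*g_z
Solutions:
 g(z) = C1/cos(z)


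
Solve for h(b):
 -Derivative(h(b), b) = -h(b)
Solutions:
 h(b) = C1*exp(b)


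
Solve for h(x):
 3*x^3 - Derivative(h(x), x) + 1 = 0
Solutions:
 h(x) = C1 + 3*x^4/4 + x


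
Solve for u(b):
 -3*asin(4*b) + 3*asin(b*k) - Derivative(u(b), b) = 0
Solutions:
 u(b) = C1 - 3*b*asin(4*b) - 3*sqrt(1 - 16*b^2)/4 + 3*Piecewise((b*asin(b*k) + sqrt(-b^2*k^2 + 1)/k, Ne(k, 0)), (0, True))


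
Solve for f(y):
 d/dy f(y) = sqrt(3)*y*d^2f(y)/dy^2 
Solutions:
 f(y) = C1 + C2*y^(sqrt(3)/3 + 1)


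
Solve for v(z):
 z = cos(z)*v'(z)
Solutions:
 v(z) = C1 + Integral(z/cos(z), z)


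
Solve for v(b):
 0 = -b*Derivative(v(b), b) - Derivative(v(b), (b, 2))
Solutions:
 v(b) = C1 + C2*erf(sqrt(2)*b/2)


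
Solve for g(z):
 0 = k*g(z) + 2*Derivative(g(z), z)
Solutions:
 g(z) = C1*exp(-k*z/2)


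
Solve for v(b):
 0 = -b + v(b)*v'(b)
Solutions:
 v(b) = -sqrt(C1 + b^2)
 v(b) = sqrt(C1 + b^2)


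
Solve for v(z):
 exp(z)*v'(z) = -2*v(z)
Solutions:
 v(z) = C1*exp(2*exp(-z))


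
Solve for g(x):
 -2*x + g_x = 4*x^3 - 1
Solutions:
 g(x) = C1 + x^4 + x^2 - x


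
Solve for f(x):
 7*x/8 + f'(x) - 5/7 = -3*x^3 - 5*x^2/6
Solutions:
 f(x) = C1 - 3*x^4/4 - 5*x^3/18 - 7*x^2/16 + 5*x/7


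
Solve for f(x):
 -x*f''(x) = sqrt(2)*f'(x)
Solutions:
 f(x) = C1 + C2*x^(1 - sqrt(2))


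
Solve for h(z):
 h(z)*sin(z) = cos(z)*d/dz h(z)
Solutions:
 h(z) = C1/cos(z)


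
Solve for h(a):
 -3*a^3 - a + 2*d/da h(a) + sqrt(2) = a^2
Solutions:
 h(a) = C1 + 3*a^4/8 + a^3/6 + a^2/4 - sqrt(2)*a/2


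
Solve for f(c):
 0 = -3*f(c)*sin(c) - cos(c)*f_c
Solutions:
 f(c) = C1*cos(c)^3


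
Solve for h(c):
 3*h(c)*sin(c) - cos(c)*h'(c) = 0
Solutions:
 h(c) = C1/cos(c)^3


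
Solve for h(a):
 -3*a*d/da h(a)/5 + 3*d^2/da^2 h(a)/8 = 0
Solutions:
 h(a) = C1 + C2*erfi(2*sqrt(5)*a/5)


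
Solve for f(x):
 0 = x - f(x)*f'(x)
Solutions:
 f(x) = -sqrt(C1 + x^2)
 f(x) = sqrt(C1 + x^2)


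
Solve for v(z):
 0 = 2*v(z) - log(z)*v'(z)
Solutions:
 v(z) = C1*exp(2*li(z))


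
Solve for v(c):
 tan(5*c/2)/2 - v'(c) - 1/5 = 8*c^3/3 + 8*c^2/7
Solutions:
 v(c) = C1 - 2*c^4/3 - 8*c^3/21 - c/5 - log(cos(5*c/2))/5


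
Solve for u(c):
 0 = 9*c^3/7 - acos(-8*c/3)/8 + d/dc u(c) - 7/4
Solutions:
 u(c) = C1 - 9*c^4/28 + c*acos(-8*c/3)/8 + 7*c/4 + sqrt(9 - 64*c^2)/64


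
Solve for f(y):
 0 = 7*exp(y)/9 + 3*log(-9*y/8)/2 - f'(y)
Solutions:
 f(y) = C1 + 3*y*log(-y)/2 + y*(-9*log(2)/2 - 3/2 + 3*log(3)) + 7*exp(y)/9


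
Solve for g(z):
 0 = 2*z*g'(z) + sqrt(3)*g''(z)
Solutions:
 g(z) = C1 + C2*erf(3^(3/4)*z/3)


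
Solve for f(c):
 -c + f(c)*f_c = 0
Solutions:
 f(c) = -sqrt(C1 + c^2)
 f(c) = sqrt(C1 + c^2)


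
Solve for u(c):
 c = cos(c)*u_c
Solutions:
 u(c) = C1 + Integral(c/cos(c), c)


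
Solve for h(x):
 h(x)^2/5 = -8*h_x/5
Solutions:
 h(x) = 8/(C1 + x)


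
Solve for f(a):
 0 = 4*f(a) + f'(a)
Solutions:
 f(a) = C1*exp(-4*a)


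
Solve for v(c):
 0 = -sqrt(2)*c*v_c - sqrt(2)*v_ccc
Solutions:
 v(c) = C1 + Integral(C2*airyai(-c) + C3*airybi(-c), c)


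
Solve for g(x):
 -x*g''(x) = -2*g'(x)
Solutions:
 g(x) = C1 + C2*x^3


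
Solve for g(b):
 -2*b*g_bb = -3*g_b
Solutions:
 g(b) = C1 + C2*b^(5/2)


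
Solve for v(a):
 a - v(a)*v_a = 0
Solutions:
 v(a) = -sqrt(C1 + a^2)
 v(a) = sqrt(C1 + a^2)


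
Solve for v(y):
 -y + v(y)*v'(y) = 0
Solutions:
 v(y) = -sqrt(C1 + y^2)
 v(y) = sqrt(C1 + y^2)


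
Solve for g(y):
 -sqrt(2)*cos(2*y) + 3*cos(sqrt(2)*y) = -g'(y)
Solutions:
 g(y) = C1 + sqrt(2)*sin(2*y)/2 - 3*sqrt(2)*sin(sqrt(2)*y)/2


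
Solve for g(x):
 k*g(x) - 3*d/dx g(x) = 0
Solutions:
 g(x) = C1*exp(k*x/3)


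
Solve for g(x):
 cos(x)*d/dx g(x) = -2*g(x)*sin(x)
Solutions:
 g(x) = C1*cos(x)^2


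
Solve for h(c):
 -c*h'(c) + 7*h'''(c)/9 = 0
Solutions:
 h(c) = C1 + Integral(C2*airyai(21^(2/3)*c/7) + C3*airybi(21^(2/3)*c/7), c)


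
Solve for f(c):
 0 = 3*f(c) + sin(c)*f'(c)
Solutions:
 f(c) = C1*(cos(c) + 1)^(3/2)/(cos(c) - 1)^(3/2)


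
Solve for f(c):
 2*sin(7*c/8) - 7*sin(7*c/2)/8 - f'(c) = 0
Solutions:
 f(c) = C1 - 16*cos(7*c/8)/7 + cos(7*c/2)/4


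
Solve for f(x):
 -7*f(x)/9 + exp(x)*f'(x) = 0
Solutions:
 f(x) = C1*exp(-7*exp(-x)/9)


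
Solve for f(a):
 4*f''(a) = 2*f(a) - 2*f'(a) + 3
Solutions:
 f(a) = C1*exp(-a) + C2*exp(a/2) - 3/2


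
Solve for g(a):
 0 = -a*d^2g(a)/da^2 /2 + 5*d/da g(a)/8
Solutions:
 g(a) = C1 + C2*a^(9/4)


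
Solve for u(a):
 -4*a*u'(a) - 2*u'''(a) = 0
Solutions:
 u(a) = C1 + Integral(C2*airyai(-2^(1/3)*a) + C3*airybi(-2^(1/3)*a), a)


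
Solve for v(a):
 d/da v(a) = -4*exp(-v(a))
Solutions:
 v(a) = log(C1 - 4*a)


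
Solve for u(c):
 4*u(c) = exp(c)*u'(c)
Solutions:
 u(c) = C1*exp(-4*exp(-c))


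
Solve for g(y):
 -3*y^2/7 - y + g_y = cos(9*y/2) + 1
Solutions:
 g(y) = C1 + y^3/7 + y^2/2 + y + 2*sin(9*y/2)/9


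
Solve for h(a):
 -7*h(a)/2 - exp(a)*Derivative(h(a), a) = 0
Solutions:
 h(a) = C1*exp(7*exp(-a)/2)


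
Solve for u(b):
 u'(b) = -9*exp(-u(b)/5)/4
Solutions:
 u(b) = 5*log(C1 - 9*b/20)


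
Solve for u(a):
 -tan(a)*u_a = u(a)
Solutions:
 u(a) = C1/sin(a)


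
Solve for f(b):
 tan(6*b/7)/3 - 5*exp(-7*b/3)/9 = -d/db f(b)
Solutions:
 f(b) = C1 - 7*log(tan(6*b/7)^2 + 1)/36 - 5*exp(-7*b/3)/21


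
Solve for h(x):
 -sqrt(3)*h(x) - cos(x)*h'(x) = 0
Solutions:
 h(x) = C1*(sin(x) - 1)^(sqrt(3)/2)/(sin(x) + 1)^(sqrt(3)/2)


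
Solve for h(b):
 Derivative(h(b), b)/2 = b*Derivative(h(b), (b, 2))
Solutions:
 h(b) = C1 + C2*b^(3/2)


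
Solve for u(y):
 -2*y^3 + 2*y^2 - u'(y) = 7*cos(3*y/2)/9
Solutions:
 u(y) = C1 - y^4/2 + 2*y^3/3 - 14*sin(3*y/2)/27


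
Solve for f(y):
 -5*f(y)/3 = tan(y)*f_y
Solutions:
 f(y) = C1/sin(y)^(5/3)


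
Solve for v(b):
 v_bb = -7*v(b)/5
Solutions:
 v(b) = C1*sin(sqrt(35)*b/5) + C2*cos(sqrt(35)*b/5)


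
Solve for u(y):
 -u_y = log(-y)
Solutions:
 u(y) = C1 - y*log(-y) + y


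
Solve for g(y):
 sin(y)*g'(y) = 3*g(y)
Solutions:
 g(y) = C1*(cos(y) - 1)^(3/2)/(cos(y) + 1)^(3/2)


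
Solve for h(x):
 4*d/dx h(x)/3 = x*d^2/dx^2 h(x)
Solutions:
 h(x) = C1 + C2*x^(7/3)


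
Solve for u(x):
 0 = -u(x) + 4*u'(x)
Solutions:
 u(x) = C1*exp(x/4)


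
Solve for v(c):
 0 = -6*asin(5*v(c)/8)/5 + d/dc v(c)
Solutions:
 Integral(1/asin(5*_y/8), (_y, v(c))) = C1 + 6*c/5


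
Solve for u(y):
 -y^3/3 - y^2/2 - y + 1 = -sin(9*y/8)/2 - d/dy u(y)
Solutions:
 u(y) = C1 + y^4/12 + y^3/6 + y^2/2 - y + 4*cos(9*y/8)/9


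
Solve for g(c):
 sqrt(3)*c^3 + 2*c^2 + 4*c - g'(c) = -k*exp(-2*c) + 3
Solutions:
 g(c) = C1 + sqrt(3)*c^4/4 + 2*c^3/3 + 2*c^2 - 3*c - k*exp(-2*c)/2


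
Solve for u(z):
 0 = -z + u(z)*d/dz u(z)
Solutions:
 u(z) = -sqrt(C1 + z^2)
 u(z) = sqrt(C1 + z^2)


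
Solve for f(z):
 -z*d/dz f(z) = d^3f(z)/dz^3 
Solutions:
 f(z) = C1 + Integral(C2*airyai(-z) + C3*airybi(-z), z)


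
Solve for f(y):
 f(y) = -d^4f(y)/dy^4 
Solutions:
 f(y) = (C1*sin(sqrt(2)*y/2) + C2*cos(sqrt(2)*y/2))*exp(-sqrt(2)*y/2) + (C3*sin(sqrt(2)*y/2) + C4*cos(sqrt(2)*y/2))*exp(sqrt(2)*y/2)


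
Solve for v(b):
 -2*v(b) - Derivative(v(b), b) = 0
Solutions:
 v(b) = C1*exp(-2*b)


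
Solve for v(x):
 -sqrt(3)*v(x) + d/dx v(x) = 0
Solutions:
 v(x) = C1*exp(sqrt(3)*x)


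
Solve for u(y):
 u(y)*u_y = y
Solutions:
 u(y) = -sqrt(C1 + y^2)
 u(y) = sqrt(C1 + y^2)


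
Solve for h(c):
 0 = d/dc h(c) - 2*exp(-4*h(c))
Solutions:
 h(c) = log(-I*(C1 + 8*c)^(1/4))
 h(c) = log(I*(C1 + 8*c)^(1/4))
 h(c) = log(-(C1 + 8*c)^(1/4))
 h(c) = log(C1 + 8*c)/4


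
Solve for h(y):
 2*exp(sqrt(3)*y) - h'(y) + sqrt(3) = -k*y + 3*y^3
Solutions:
 h(y) = C1 + k*y^2/2 - 3*y^4/4 + sqrt(3)*y + 2*sqrt(3)*exp(sqrt(3)*y)/3


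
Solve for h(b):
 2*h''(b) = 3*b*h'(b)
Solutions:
 h(b) = C1 + C2*erfi(sqrt(3)*b/2)


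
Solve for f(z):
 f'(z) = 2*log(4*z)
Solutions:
 f(z) = C1 + 2*z*log(z) - 2*z + z*log(16)


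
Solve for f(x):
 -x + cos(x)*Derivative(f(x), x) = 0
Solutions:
 f(x) = C1 + Integral(x/cos(x), x)


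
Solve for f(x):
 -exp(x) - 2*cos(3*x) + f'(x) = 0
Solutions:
 f(x) = C1 + exp(x) + 2*sin(3*x)/3


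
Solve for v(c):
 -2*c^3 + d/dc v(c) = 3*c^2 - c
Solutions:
 v(c) = C1 + c^4/2 + c^3 - c^2/2


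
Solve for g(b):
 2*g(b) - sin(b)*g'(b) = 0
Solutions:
 g(b) = C1*(cos(b) - 1)/(cos(b) + 1)


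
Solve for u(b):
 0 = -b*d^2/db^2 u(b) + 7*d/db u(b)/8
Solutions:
 u(b) = C1 + C2*b^(15/8)


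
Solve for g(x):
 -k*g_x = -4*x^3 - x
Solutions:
 g(x) = C1 + x^4/k + x^2/(2*k)


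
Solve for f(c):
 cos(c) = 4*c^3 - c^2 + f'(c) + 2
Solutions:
 f(c) = C1 - c^4 + c^3/3 - 2*c + sin(c)


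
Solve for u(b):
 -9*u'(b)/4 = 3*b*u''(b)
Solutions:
 u(b) = C1 + C2*b^(1/4)


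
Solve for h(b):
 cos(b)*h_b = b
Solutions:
 h(b) = C1 + Integral(b/cos(b), b)


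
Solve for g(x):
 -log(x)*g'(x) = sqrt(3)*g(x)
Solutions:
 g(x) = C1*exp(-sqrt(3)*li(x))


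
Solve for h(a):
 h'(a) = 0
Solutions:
 h(a) = C1


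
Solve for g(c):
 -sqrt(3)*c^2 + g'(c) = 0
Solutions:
 g(c) = C1 + sqrt(3)*c^3/3


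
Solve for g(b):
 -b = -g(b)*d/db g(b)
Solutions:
 g(b) = -sqrt(C1 + b^2)
 g(b) = sqrt(C1 + b^2)


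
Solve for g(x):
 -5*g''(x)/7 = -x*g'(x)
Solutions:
 g(x) = C1 + C2*erfi(sqrt(70)*x/10)


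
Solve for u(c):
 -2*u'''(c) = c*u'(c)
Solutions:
 u(c) = C1 + Integral(C2*airyai(-2^(2/3)*c/2) + C3*airybi(-2^(2/3)*c/2), c)


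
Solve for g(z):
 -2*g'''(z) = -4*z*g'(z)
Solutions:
 g(z) = C1 + Integral(C2*airyai(2^(1/3)*z) + C3*airybi(2^(1/3)*z), z)


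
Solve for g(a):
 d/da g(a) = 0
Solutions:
 g(a) = C1


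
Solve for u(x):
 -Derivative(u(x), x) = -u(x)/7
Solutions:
 u(x) = C1*exp(x/7)


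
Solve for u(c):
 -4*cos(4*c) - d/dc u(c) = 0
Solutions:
 u(c) = C1 - sin(4*c)


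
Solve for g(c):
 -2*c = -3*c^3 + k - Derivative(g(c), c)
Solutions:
 g(c) = C1 - 3*c^4/4 + c^2 + c*k


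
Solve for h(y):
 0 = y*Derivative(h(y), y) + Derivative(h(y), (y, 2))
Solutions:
 h(y) = C1 + C2*erf(sqrt(2)*y/2)


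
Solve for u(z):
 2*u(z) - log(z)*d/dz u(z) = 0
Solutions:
 u(z) = C1*exp(2*li(z))


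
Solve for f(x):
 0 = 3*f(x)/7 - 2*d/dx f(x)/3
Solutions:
 f(x) = C1*exp(9*x/14)


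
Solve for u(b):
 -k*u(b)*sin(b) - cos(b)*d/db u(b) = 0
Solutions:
 u(b) = C1*exp(k*log(cos(b)))


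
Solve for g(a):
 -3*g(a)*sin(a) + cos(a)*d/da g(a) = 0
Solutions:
 g(a) = C1/cos(a)^3


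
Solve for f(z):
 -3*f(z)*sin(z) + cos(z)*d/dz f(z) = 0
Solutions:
 f(z) = C1/cos(z)^3


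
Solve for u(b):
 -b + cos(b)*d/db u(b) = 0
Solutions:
 u(b) = C1 + Integral(b/cos(b), b)


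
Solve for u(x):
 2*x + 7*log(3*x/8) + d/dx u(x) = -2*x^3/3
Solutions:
 u(x) = C1 - x^4/6 - x^2 - 7*x*log(x) + x*log(2097152/2187) + 7*x


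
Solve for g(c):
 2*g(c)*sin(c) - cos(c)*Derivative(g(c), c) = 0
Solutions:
 g(c) = C1/cos(c)^2


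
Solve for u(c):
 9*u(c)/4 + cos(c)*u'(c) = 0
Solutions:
 u(c) = C1*(sin(c) - 1)^(9/8)/(sin(c) + 1)^(9/8)


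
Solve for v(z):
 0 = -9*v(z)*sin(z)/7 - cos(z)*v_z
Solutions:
 v(z) = C1*cos(z)^(9/7)


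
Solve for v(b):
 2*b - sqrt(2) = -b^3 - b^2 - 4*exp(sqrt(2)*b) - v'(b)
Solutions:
 v(b) = C1 - b^4/4 - b^3/3 - b^2 + sqrt(2)*b - 2*sqrt(2)*exp(sqrt(2)*b)


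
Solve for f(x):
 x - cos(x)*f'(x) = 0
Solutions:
 f(x) = C1 + Integral(x/cos(x), x)


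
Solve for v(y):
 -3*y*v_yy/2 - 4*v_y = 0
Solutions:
 v(y) = C1 + C2/y^(5/3)


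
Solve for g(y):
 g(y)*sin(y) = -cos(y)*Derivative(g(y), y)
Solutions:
 g(y) = C1*cos(y)


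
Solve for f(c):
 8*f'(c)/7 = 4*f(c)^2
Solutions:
 f(c) = -2/(C1 + 7*c)


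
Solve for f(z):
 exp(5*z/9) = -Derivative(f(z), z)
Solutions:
 f(z) = C1 - 9*exp(5*z/9)/5


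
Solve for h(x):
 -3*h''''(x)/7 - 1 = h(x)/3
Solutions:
 h(x) = (C1*sin(sqrt(6)*7^(1/4)*x/6) + C2*cos(sqrt(6)*7^(1/4)*x/6))*exp(-sqrt(6)*7^(1/4)*x/6) + (C3*sin(sqrt(6)*7^(1/4)*x/6) + C4*cos(sqrt(6)*7^(1/4)*x/6))*exp(sqrt(6)*7^(1/4)*x/6) - 3


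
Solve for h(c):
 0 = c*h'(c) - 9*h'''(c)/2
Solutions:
 h(c) = C1 + Integral(C2*airyai(6^(1/3)*c/3) + C3*airybi(6^(1/3)*c/3), c)


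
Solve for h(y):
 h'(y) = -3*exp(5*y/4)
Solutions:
 h(y) = C1 - 12*exp(5*y/4)/5


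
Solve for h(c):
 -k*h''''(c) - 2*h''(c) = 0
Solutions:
 h(c) = C1 + C2*c + C3*exp(-sqrt(2)*c*sqrt(-1/k)) + C4*exp(sqrt(2)*c*sqrt(-1/k))


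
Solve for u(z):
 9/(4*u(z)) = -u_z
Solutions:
 u(z) = -sqrt(C1 - 18*z)/2
 u(z) = sqrt(C1 - 18*z)/2


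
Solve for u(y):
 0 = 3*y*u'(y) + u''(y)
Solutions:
 u(y) = C1 + C2*erf(sqrt(6)*y/2)


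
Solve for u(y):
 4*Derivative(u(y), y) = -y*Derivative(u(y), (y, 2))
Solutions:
 u(y) = C1 + C2/y^3


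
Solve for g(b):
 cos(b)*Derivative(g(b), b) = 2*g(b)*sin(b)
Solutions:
 g(b) = C1/cos(b)^2


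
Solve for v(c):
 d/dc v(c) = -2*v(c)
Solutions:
 v(c) = C1*exp(-2*c)


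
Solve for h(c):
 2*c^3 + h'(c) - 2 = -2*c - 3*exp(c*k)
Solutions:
 h(c) = C1 - c^4/2 - c^2 + 2*c - 3*exp(c*k)/k


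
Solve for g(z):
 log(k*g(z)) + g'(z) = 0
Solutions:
 li(k*g(z))/k = C1 - z


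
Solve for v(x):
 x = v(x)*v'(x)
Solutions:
 v(x) = -sqrt(C1 + x^2)
 v(x) = sqrt(C1 + x^2)


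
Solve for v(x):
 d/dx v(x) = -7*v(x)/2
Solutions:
 v(x) = C1*exp(-7*x/2)


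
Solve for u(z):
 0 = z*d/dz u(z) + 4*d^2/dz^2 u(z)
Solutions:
 u(z) = C1 + C2*erf(sqrt(2)*z/4)


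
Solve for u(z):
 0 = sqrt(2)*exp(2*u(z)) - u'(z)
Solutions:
 u(z) = log(-sqrt(-1/(C1 + sqrt(2)*z))) - log(2)/2
 u(z) = log(-1/(C1 + sqrt(2)*z))/2 - log(2)/2


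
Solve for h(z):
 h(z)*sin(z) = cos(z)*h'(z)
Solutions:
 h(z) = C1/cos(z)


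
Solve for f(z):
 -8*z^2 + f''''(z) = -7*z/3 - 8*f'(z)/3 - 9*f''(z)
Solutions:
 f(z) = C1 + C2*exp(3^(1/3)*z*(-9/(4 + sqrt(259))^(1/3) + 3^(1/3)*(4 + sqrt(259))^(1/3))/6)*sin(3^(1/6)*z*(3*3^(2/3)/(4 + sqrt(259))^(1/3) + (4 + sqrt(259))^(1/3))/2) + C3*exp(3^(1/3)*z*(-9/(4 + sqrt(259))^(1/3) + 3^(1/3)*(4 + sqrt(259))^(1/3))/6)*cos(3^(1/6)*z*(3*3^(2/3)/(4 + sqrt(259))^(1/3) + (4 + sqrt(259))^(1/3))/2) + C4*exp(3^(1/3)*z*(-3^(1/3)*(4 + sqrt(259))^(1/3)/3 + 3/(4 + sqrt(259))^(1/3))) + z^3 - 169*z^2/16 + 4563*z/64


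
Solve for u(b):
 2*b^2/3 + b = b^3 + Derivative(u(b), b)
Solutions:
 u(b) = C1 - b^4/4 + 2*b^3/9 + b^2/2


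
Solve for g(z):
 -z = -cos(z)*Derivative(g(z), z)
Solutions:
 g(z) = C1 + Integral(z/cos(z), z)


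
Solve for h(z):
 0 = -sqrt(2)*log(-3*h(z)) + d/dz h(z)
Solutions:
 -sqrt(2)*Integral(1/(log(-_y) + log(3)), (_y, h(z)))/2 = C1 - z


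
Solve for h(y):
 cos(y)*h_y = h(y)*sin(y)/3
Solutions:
 h(y) = C1/cos(y)^(1/3)


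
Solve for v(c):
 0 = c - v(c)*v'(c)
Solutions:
 v(c) = -sqrt(C1 + c^2)
 v(c) = sqrt(C1 + c^2)


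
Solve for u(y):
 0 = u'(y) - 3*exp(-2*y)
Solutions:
 u(y) = C1 - 3*exp(-2*y)/2


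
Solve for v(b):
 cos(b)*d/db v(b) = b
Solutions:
 v(b) = C1 + Integral(b/cos(b), b)


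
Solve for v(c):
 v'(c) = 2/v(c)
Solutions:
 v(c) = -sqrt(C1 + 4*c)
 v(c) = sqrt(C1 + 4*c)


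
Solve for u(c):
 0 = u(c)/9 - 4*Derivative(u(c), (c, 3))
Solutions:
 u(c) = C3*exp(6^(1/3)*c/6) + (C1*sin(2^(1/3)*3^(5/6)*c/12) + C2*cos(2^(1/3)*3^(5/6)*c/12))*exp(-6^(1/3)*c/12)


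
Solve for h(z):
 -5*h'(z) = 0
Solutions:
 h(z) = C1


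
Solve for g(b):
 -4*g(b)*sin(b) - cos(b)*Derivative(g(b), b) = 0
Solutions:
 g(b) = C1*cos(b)^4


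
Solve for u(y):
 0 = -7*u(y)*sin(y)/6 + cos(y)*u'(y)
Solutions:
 u(y) = C1/cos(y)^(7/6)


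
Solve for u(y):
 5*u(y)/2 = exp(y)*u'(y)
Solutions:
 u(y) = C1*exp(-5*exp(-y)/2)


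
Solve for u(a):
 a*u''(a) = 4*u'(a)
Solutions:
 u(a) = C1 + C2*a^5


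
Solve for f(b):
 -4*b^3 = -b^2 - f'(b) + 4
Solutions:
 f(b) = C1 + b^4 - b^3/3 + 4*b


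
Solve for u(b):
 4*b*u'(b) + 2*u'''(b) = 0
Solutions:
 u(b) = C1 + Integral(C2*airyai(-2^(1/3)*b) + C3*airybi(-2^(1/3)*b), b)


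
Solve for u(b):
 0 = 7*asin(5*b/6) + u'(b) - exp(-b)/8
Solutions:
 u(b) = C1 - 7*b*asin(5*b/6) - 7*sqrt(36 - 25*b^2)/5 - exp(-b)/8


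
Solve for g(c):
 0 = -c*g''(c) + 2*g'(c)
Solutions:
 g(c) = C1 + C2*c^3


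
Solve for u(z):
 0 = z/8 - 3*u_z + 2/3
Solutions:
 u(z) = C1 + z^2/48 + 2*z/9


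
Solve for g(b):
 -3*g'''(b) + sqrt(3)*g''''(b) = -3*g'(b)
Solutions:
 g(b) = C1 + C2*exp(b*(2*2^(1/3)*3^(2/3)/(3*sqrt(15) + 7*sqrt(3))^(1/3) + 2^(2/3)*3^(1/3)*(3*sqrt(15) + 7*sqrt(3))^(1/3) + 4*sqrt(3))/12)*sin(2^(1/3)*3^(1/6)*b*(-2^(1/3)*3^(2/3)*(3*sqrt(15) + 7*sqrt(3))^(1/3) + 6/(3*sqrt(15) + 7*sqrt(3))^(1/3))/12) + C3*exp(b*(2*2^(1/3)*3^(2/3)/(3*sqrt(15) + 7*sqrt(3))^(1/3) + 2^(2/3)*3^(1/3)*(3*sqrt(15) + 7*sqrt(3))^(1/3) + 4*sqrt(3))/12)*cos(2^(1/3)*3^(1/6)*b*(-2^(1/3)*3^(2/3)*(3*sqrt(15) + 7*sqrt(3))^(1/3) + 6/(3*sqrt(15) + 7*sqrt(3))^(1/3))/12) + C4*exp(b*(-2^(2/3)*3^(1/3)*(3*sqrt(15) + 7*sqrt(3))^(1/3) - 2*2^(1/3)*3^(2/3)/(3*sqrt(15) + 7*sqrt(3))^(1/3) + 2*sqrt(3))/6)


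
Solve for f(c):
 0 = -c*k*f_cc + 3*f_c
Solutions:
 f(c) = C1 + c^(((re(k) + 3)*re(k) + im(k)^2)/(re(k)^2 + im(k)^2))*(C2*sin(3*log(c)*Abs(im(k))/(re(k)^2 + im(k)^2)) + C3*cos(3*log(c)*im(k)/(re(k)^2 + im(k)^2)))


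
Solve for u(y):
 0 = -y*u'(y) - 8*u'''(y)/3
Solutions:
 u(y) = C1 + Integral(C2*airyai(-3^(1/3)*y/2) + C3*airybi(-3^(1/3)*y/2), y)


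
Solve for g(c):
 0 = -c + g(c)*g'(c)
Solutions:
 g(c) = -sqrt(C1 + c^2)
 g(c) = sqrt(C1 + c^2)


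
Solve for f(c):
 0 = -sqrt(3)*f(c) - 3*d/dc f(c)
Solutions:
 f(c) = C1*exp(-sqrt(3)*c/3)


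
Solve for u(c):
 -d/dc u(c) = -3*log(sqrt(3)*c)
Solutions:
 u(c) = C1 + 3*c*log(c) - 3*c + 3*c*log(3)/2


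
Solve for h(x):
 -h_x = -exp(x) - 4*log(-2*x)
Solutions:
 h(x) = C1 + 4*x*log(-x) + 4*x*(-1 + log(2)) + exp(x)


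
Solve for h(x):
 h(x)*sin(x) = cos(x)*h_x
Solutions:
 h(x) = C1/cos(x)


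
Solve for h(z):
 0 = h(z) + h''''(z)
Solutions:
 h(z) = (C1*sin(sqrt(2)*z/2) + C2*cos(sqrt(2)*z/2))*exp(-sqrt(2)*z/2) + (C3*sin(sqrt(2)*z/2) + C4*cos(sqrt(2)*z/2))*exp(sqrt(2)*z/2)


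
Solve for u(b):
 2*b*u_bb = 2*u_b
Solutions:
 u(b) = C1 + C2*b^2


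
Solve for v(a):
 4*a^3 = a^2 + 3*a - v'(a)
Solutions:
 v(a) = C1 - a^4 + a^3/3 + 3*a^2/2


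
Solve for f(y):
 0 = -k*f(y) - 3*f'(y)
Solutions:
 f(y) = C1*exp(-k*y/3)


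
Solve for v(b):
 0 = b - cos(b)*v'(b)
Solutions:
 v(b) = C1 + Integral(b/cos(b), b)


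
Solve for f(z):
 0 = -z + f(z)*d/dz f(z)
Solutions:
 f(z) = -sqrt(C1 + z^2)
 f(z) = sqrt(C1 + z^2)


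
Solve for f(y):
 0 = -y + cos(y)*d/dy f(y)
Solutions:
 f(y) = C1 + Integral(y/cos(y), y)


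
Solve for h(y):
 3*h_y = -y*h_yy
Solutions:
 h(y) = C1 + C2/y^2


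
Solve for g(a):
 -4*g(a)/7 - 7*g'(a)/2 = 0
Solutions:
 g(a) = C1*exp(-8*a/49)


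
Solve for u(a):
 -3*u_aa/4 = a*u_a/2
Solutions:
 u(a) = C1 + C2*erf(sqrt(3)*a/3)
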